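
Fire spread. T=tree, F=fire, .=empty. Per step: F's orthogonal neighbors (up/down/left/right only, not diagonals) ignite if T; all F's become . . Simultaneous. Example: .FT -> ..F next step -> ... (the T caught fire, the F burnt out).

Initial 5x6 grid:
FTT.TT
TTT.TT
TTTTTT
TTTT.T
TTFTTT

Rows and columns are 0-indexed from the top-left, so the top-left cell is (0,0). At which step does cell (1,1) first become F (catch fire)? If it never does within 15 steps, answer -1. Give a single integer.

Step 1: cell (1,1)='T' (+5 fires, +2 burnt)
Step 2: cell (1,1)='F' (+8 fires, +5 burnt)
  -> target ignites at step 2
Step 3: cell (1,1)='.' (+5 fires, +8 burnt)
Step 4: cell (1,1)='.' (+2 fires, +5 burnt)
Step 5: cell (1,1)='.' (+2 fires, +2 burnt)
Step 6: cell (1,1)='.' (+2 fires, +2 burnt)
Step 7: cell (1,1)='.' (+1 fires, +2 burnt)
Step 8: cell (1,1)='.' (+0 fires, +1 burnt)
  fire out at step 8

2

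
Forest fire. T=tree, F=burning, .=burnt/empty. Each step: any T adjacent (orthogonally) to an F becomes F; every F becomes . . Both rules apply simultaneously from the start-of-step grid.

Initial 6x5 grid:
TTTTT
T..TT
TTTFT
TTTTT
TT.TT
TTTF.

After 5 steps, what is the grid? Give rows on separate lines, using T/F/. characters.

Step 1: 6 trees catch fire, 2 burn out
  TTTTT
  T..FT
  TTF.F
  TTTFT
  TT.FT
  TTF..
Step 2: 7 trees catch fire, 6 burn out
  TTTFT
  T...F
  TF...
  TTF.F
  TT..F
  TF...
Step 3: 6 trees catch fire, 7 burn out
  TTF.F
  T....
  F....
  TF...
  TF...
  F....
Step 4: 4 trees catch fire, 6 burn out
  TF...
  F....
  .....
  F....
  F....
  .....
Step 5: 1 trees catch fire, 4 burn out
  F....
  .....
  .....
  .....
  .....
  .....

F....
.....
.....
.....
.....
.....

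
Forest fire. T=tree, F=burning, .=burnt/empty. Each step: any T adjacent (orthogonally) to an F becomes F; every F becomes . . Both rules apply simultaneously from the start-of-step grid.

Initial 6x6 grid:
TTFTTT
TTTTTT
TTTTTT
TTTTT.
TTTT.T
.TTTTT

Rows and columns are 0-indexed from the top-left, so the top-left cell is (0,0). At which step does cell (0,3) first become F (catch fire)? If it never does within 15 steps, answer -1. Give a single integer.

Step 1: cell (0,3)='F' (+3 fires, +1 burnt)
  -> target ignites at step 1
Step 2: cell (0,3)='.' (+5 fires, +3 burnt)
Step 3: cell (0,3)='.' (+6 fires, +5 burnt)
Step 4: cell (0,3)='.' (+6 fires, +6 burnt)
Step 5: cell (0,3)='.' (+6 fires, +6 burnt)
Step 6: cell (0,3)='.' (+3 fires, +6 burnt)
Step 7: cell (0,3)='.' (+1 fires, +3 burnt)
Step 8: cell (0,3)='.' (+1 fires, +1 burnt)
Step 9: cell (0,3)='.' (+1 fires, +1 burnt)
Step 10: cell (0,3)='.' (+0 fires, +1 burnt)
  fire out at step 10

1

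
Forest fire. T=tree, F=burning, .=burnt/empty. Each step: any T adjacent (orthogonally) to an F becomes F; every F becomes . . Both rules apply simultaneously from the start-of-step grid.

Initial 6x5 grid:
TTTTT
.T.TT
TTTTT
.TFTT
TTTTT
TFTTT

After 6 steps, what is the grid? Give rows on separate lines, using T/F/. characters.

Step 1: 7 trees catch fire, 2 burn out
  TTTTT
  .T.TT
  TTFTT
  .F.FT
  TFFTT
  F.FTT
Step 2: 6 trees catch fire, 7 burn out
  TTTTT
  .T.TT
  TF.FT
  ....F
  F..FT
  ...FT
Step 3: 6 trees catch fire, 6 burn out
  TTTTT
  .F.FT
  F...F
  .....
  ....F
  ....F
Step 4: 3 trees catch fire, 6 burn out
  TFTFT
  ....F
  .....
  .....
  .....
  .....
Step 5: 3 trees catch fire, 3 burn out
  F.F.F
  .....
  .....
  .....
  .....
  .....
Step 6: 0 trees catch fire, 3 burn out
  .....
  .....
  .....
  .....
  .....
  .....

.....
.....
.....
.....
.....
.....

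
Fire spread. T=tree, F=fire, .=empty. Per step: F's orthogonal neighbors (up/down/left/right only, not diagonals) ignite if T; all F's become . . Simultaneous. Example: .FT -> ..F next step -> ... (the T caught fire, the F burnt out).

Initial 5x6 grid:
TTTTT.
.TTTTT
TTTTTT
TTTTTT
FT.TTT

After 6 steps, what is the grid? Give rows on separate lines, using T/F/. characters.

Step 1: 2 trees catch fire, 1 burn out
  TTTTT.
  .TTTTT
  TTTTTT
  FTTTTT
  .F.TTT
Step 2: 2 trees catch fire, 2 burn out
  TTTTT.
  .TTTTT
  FTTTTT
  .FTTTT
  ...TTT
Step 3: 2 trees catch fire, 2 burn out
  TTTTT.
  .TTTTT
  .FTTTT
  ..FTTT
  ...TTT
Step 4: 3 trees catch fire, 2 burn out
  TTTTT.
  .FTTTT
  ..FTTT
  ...FTT
  ...TTT
Step 5: 5 trees catch fire, 3 burn out
  TFTTT.
  ..FTTT
  ...FTT
  ....FT
  ...FTT
Step 6: 6 trees catch fire, 5 burn out
  F.FTT.
  ...FTT
  ....FT
  .....F
  ....FT

F.FTT.
...FTT
....FT
.....F
....FT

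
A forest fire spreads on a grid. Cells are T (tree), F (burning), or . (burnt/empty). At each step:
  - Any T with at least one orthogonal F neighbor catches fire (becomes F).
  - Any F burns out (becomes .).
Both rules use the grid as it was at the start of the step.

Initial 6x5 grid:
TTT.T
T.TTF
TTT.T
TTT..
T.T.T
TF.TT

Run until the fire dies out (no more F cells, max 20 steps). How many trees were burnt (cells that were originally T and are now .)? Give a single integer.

Answer: 17

Derivation:
Step 1: +4 fires, +2 burnt (F count now 4)
Step 2: +2 fires, +4 burnt (F count now 2)
Step 3: +3 fires, +2 burnt (F count now 3)
Step 4: +5 fires, +3 burnt (F count now 5)
Step 5: +3 fires, +5 burnt (F count now 3)
Step 6: +0 fires, +3 burnt (F count now 0)
Fire out after step 6
Initially T: 20, now '.': 27
Total burnt (originally-T cells now '.'): 17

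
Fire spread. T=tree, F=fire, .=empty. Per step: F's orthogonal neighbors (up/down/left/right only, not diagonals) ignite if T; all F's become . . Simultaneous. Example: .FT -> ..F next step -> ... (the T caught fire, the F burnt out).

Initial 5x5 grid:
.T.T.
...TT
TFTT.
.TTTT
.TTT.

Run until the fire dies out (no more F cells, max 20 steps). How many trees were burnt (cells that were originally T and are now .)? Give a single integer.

Answer: 13

Derivation:
Step 1: +3 fires, +1 burnt (F count now 3)
Step 2: +3 fires, +3 burnt (F count now 3)
Step 3: +3 fires, +3 burnt (F count now 3)
Step 4: +4 fires, +3 burnt (F count now 4)
Step 5: +0 fires, +4 burnt (F count now 0)
Fire out after step 5
Initially T: 14, now '.': 24
Total burnt (originally-T cells now '.'): 13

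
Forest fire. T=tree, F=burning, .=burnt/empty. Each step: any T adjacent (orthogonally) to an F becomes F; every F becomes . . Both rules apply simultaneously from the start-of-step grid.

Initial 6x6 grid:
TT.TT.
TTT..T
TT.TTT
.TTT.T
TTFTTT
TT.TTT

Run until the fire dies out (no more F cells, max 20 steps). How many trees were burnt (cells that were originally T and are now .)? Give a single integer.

Step 1: +3 fires, +1 burnt (F count now 3)
Step 2: +6 fires, +3 burnt (F count now 6)
Step 3: +5 fires, +6 burnt (F count now 5)
Step 4: +5 fires, +5 burnt (F count now 5)
Step 5: +4 fires, +5 burnt (F count now 4)
Step 6: +2 fires, +4 burnt (F count now 2)
Step 7: +0 fires, +2 burnt (F count now 0)
Fire out after step 7
Initially T: 27, now '.': 34
Total burnt (originally-T cells now '.'): 25

Answer: 25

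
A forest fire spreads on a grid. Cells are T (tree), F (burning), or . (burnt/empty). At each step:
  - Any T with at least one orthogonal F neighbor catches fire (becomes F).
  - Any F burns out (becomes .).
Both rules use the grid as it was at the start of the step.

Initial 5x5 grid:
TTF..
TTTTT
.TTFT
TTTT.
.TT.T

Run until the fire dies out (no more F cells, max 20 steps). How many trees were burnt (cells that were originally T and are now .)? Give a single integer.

Answer: 16

Derivation:
Step 1: +6 fires, +2 burnt (F count now 6)
Step 2: +5 fires, +6 burnt (F count now 5)
Step 3: +3 fires, +5 burnt (F count now 3)
Step 4: +2 fires, +3 burnt (F count now 2)
Step 5: +0 fires, +2 burnt (F count now 0)
Fire out after step 5
Initially T: 17, now '.': 24
Total burnt (originally-T cells now '.'): 16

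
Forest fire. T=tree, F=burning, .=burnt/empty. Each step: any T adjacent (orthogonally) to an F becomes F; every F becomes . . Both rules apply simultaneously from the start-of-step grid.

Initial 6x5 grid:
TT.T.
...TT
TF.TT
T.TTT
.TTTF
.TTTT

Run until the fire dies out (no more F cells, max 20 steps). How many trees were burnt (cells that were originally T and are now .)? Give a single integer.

Answer: 17

Derivation:
Step 1: +4 fires, +2 burnt (F count now 4)
Step 2: +5 fires, +4 burnt (F count now 5)
Step 3: +5 fires, +5 burnt (F count now 5)
Step 4: +2 fires, +5 burnt (F count now 2)
Step 5: +1 fires, +2 burnt (F count now 1)
Step 6: +0 fires, +1 burnt (F count now 0)
Fire out after step 6
Initially T: 19, now '.': 28
Total burnt (originally-T cells now '.'): 17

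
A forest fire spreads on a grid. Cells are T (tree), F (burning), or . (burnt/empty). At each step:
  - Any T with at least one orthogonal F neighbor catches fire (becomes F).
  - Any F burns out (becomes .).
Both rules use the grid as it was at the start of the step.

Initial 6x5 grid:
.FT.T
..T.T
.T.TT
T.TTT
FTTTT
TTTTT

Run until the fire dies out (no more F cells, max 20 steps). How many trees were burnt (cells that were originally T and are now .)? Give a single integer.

Step 1: +4 fires, +2 burnt (F count now 4)
Step 2: +3 fires, +4 burnt (F count now 3)
Step 3: +3 fires, +3 burnt (F count now 3)
Step 4: +3 fires, +3 burnt (F count now 3)
Step 5: +3 fires, +3 burnt (F count now 3)
Step 6: +1 fires, +3 burnt (F count now 1)
Step 7: +1 fires, +1 burnt (F count now 1)
Step 8: +1 fires, +1 burnt (F count now 1)
Step 9: +0 fires, +1 burnt (F count now 0)
Fire out after step 9
Initially T: 20, now '.': 29
Total burnt (originally-T cells now '.'): 19

Answer: 19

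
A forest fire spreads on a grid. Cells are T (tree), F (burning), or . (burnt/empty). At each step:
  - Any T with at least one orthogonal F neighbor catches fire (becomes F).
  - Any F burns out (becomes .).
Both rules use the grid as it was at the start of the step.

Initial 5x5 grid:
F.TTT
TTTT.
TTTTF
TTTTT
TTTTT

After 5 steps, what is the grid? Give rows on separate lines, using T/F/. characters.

Step 1: 3 trees catch fire, 2 burn out
  ..TTT
  FTTT.
  TTTF.
  TTTTF
  TTTTT
Step 2: 6 trees catch fire, 3 burn out
  ..TTT
  .FTF.
  FTF..
  TTTF.
  TTTTF
Step 3: 6 trees catch fire, 6 burn out
  ..TFT
  ..F..
  .F...
  FTF..
  TTTF.
Step 4: 5 trees catch fire, 6 burn out
  ..F.F
  .....
  .....
  .F...
  FTF..
Step 5: 1 trees catch fire, 5 burn out
  .....
  .....
  .....
  .....
  .F...

.....
.....
.....
.....
.F...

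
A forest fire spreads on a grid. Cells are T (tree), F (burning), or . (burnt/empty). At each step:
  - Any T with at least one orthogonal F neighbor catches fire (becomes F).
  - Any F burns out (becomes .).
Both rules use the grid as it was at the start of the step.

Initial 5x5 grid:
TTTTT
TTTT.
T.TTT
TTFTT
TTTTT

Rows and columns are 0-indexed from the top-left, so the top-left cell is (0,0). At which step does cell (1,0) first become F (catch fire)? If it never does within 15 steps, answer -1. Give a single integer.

Step 1: cell (1,0)='T' (+4 fires, +1 burnt)
Step 2: cell (1,0)='T' (+6 fires, +4 burnt)
Step 3: cell (1,0)='T' (+7 fires, +6 burnt)
Step 4: cell (1,0)='F' (+3 fires, +7 burnt)
  -> target ignites at step 4
Step 5: cell (1,0)='.' (+2 fires, +3 burnt)
Step 6: cell (1,0)='.' (+0 fires, +2 burnt)
  fire out at step 6

4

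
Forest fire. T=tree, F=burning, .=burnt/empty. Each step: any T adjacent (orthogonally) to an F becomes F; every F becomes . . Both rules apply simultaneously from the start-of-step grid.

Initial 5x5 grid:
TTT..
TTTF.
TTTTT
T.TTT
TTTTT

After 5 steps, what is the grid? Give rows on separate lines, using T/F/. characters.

Step 1: 2 trees catch fire, 1 burn out
  TTT..
  TTF..
  TTTFT
  T.TTT
  TTTTT
Step 2: 5 trees catch fire, 2 burn out
  TTF..
  TF...
  TTF.F
  T.TFT
  TTTTT
Step 3: 6 trees catch fire, 5 burn out
  TF...
  F....
  TF...
  T.F.F
  TTTFT
Step 4: 4 trees catch fire, 6 burn out
  F....
  .....
  F....
  T....
  TTF.F
Step 5: 2 trees catch fire, 4 burn out
  .....
  .....
  .....
  F....
  TF...

.....
.....
.....
F....
TF...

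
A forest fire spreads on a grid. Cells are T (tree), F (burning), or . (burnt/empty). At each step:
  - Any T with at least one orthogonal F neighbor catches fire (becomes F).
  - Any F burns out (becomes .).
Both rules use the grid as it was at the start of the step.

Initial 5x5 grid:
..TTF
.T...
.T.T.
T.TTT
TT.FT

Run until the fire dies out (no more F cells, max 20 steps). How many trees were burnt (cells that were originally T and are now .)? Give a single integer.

Step 1: +3 fires, +2 burnt (F count now 3)
Step 2: +4 fires, +3 burnt (F count now 4)
Step 3: +0 fires, +4 burnt (F count now 0)
Fire out after step 3
Initially T: 12, now '.': 20
Total burnt (originally-T cells now '.'): 7

Answer: 7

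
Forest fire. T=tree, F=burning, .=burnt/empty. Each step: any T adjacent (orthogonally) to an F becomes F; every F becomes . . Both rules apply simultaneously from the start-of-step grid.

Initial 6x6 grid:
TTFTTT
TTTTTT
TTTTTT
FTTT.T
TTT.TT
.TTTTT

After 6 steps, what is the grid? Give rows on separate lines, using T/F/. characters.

Step 1: 6 trees catch fire, 2 burn out
  TF.FTT
  TTFTTT
  FTTTTT
  .FTT.T
  FTT.TT
  .TTTTT
Step 2: 9 trees catch fire, 6 burn out
  F...FT
  FF.FTT
  .FFTTT
  ..FT.T
  .FT.TT
  .TTTTT
Step 3: 6 trees catch fire, 9 burn out
  .....F
  ....FT
  ...FTT
  ...F.T
  ..F.TT
  .FTTTT
Step 4: 3 trees catch fire, 6 burn out
  ......
  .....F
  ....FT
  .....T
  ....TT
  ..FTTT
Step 5: 2 trees catch fire, 3 burn out
  ......
  ......
  .....F
  .....T
  ....TT
  ...FTT
Step 6: 2 trees catch fire, 2 burn out
  ......
  ......
  ......
  .....F
  ....TT
  ....FT

......
......
......
.....F
....TT
....FT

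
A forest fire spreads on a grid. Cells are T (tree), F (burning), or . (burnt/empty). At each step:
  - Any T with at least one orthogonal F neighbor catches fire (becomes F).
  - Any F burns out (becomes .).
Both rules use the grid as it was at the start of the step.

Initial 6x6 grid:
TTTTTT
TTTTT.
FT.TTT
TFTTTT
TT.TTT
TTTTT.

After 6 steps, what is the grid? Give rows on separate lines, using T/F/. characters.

Step 1: 5 trees catch fire, 2 burn out
  TTTTTT
  FTTTT.
  .F.TTT
  F.FTTT
  TF.TTT
  TTTTT.
Step 2: 5 trees catch fire, 5 burn out
  FTTTTT
  .FTTT.
  ...TTT
  ...FTT
  F..TTT
  TFTTT.
Step 3: 7 trees catch fire, 5 burn out
  .FTTTT
  ..FTT.
  ...FTT
  ....FT
  ...FTT
  F.FTT.
Step 4: 6 trees catch fire, 7 burn out
  ..FTTT
  ...FT.
  ....FT
  .....F
  ....FT
  ...FT.
Step 5: 5 trees catch fire, 6 burn out
  ...FTT
  ....F.
  .....F
  ......
  .....F
  ....F.
Step 6: 1 trees catch fire, 5 burn out
  ....FT
  ......
  ......
  ......
  ......
  ......

....FT
......
......
......
......
......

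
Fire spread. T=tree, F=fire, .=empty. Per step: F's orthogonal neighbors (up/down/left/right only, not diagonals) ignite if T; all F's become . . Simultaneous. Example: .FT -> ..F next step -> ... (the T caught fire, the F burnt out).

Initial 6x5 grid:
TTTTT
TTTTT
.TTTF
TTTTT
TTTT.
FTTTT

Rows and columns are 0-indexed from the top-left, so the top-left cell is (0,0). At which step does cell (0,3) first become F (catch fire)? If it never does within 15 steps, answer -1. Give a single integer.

Step 1: cell (0,3)='T' (+5 fires, +2 burnt)
Step 2: cell (0,3)='T' (+7 fires, +5 burnt)
Step 3: cell (0,3)='F' (+8 fires, +7 burnt)
  -> target ignites at step 3
Step 4: cell (0,3)='.' (+3 fires, +8 burnt)
Step 5: cell (0,3)='.' (+2 fires, +3 burnt)
Step 6: cell (0,3)='.' (+1 fires, +2 burnt)
Step 7: cell (0,3)='.' (+0 fires, +1 burnt)
  fire out at step 7

3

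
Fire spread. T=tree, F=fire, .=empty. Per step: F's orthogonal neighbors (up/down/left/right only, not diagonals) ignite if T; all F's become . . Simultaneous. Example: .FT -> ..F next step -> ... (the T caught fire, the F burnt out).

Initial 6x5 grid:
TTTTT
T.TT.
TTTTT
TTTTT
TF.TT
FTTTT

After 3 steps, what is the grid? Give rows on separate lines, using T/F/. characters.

Step 1: 3 trees catch fire, 2 burn out
  TTTTT
  T.TT.
  TTTTT
  TFTTT
  F..TT
  .FTTT
Step 2: 4 trees catch fire, 3 burn out
  TTTTT
  T.TT.
  TFTTT
  F.FTT
  ...TT
  ..FTT
Step 3: 4 trees catch fire, 4 burn out
  TTTTT
  T.TT.
  F.FTT
  ...FT
  ...TT
  ...FT

TTTTT
T.TT.
F.FTT
...FT
...TT
...FT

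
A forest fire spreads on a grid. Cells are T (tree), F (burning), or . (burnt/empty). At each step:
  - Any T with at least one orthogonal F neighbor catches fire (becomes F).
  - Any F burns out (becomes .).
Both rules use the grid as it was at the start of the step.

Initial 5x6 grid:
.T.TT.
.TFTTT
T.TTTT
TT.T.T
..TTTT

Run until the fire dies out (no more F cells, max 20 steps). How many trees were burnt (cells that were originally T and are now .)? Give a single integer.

Step 1: +3 fires, +1 burnt (F count now 3)
Step 2: +4 fires, +3 burnt (F count now 4)
Step 3: +4 fires, +4 burnt (F count now 4)
Step 4: +2 fires, +4 burnt (F count now 2)
Step 5: +3 fires, +2 burnt (F count now 3)
Step 6: +1 fires, +3 burnt (F count now 1)
Step 7: +0 fires, +1 burnt (F count now 0)
Fire out after step 7
Initially T: 20, now '.': 27
Total burnt (originally-T cells now '.'): 17

Answer: 17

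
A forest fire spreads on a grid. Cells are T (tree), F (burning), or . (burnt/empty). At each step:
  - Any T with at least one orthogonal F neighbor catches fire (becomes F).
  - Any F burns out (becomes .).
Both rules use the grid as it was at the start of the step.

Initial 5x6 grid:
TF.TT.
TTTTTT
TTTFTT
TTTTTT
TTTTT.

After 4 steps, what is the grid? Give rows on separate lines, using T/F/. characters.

Step 1: 6 trees catch fire, 2 burn out
  F..TT.
  TFTFTT
  TTF.FT
  TTTFTT
  TTTTT.
Step 2: 9 trees catch fire, 6 burn out
  ...FT.
  F.F.FT
  TF...F
  TTF.FT
  TTTFT.
Step 3: 7 trees catch fire, 9 burn out
  ....F.
  .....F
  F.....
  TF...F
  TTF.F.
Step 4: 2 trees catch fire, 7 burn out
  ......
  ......
  ......
  F.....
  TF....

......
......
......
F.....
TF....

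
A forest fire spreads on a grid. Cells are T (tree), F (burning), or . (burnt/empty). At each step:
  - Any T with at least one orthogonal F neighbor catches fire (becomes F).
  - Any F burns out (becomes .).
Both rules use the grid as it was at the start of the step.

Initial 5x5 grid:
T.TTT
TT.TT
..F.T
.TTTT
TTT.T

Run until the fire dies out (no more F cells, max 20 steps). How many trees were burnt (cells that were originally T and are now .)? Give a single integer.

Answer: 14

Derivation:
Step 1: +1 fires, +1 burnt (F count now 1)
Step 2: +3 fires, +1 burnt (F count now 3)
Step 3: +2 fires, +3 burnt (F count now 2)
Step 4: +3 fires, +2 burnt (F count now 3)
Step 5: +1 fires, +3 burnt (F count now 1)
Step 6: +2 fires, +1 burnt (F count now 2)
Step 7: +1 fires, +2 burnt (F count now 1)
Step 8: +1 fires, +1 burnt (F count now 1)
Step 9: +0 fires, +1 burnt (F count now 0)
Fire out after step 9
Initially T: 17, now '.': 22
Total burnt (originally-T cells now '.'): 14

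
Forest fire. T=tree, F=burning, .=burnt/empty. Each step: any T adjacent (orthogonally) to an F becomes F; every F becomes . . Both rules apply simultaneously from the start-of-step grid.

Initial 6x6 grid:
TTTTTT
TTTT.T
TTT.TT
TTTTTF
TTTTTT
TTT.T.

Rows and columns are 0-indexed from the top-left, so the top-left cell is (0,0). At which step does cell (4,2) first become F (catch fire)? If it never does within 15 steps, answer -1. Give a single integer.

Step 1: cell (4,2)='T' (+3 fires, +1 burnt)
Step 2: cell (4,2)='T' (+4 fires, +3 burnt)
Step 3: cell (4,2)='T' (+4 fires, +4 burnt)
Step 4: cell (4,2)='F' (+4 fires, +4 burnt)
  -> target ignites at step 4
Step 5: cell (4,2)='.' (+6 fires, +4 burnt)
Step 6: cell (4,2)='.' (+6 fires, +6 burnt)
Step 7: cell (4,2)='.' (+3 fires, +6 burnt)
Step 8: cell (4,2)='.' (+1 fires, +3 burnt)
Step 9: cell (4,2)='.' (+0 fires, +1 burnt)
  fire out at step 9

4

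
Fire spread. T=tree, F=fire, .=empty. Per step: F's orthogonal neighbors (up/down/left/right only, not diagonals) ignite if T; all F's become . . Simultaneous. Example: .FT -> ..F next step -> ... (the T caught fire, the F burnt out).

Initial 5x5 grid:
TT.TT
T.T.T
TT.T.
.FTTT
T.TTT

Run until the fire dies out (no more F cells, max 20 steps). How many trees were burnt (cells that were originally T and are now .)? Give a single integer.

Step 1: +2 fires, +1 burnt (F count now 2)
Step 2: +3 fires, +2 burnt (F count now 3)
Step 3: +4 fires, +3 burnt (F count now 4)
Step 4: +2 fires, +4 burnt (F count now 2)
Step 5: +1 fires, +2 burnt (F count now 1)
Step 6: +0 fires, +1 burnt (F count now 0)
Fire out after step 6
Initially T: 17, now '.': 20
Total burnt (originally-T cells now '.'): 12

Answer: 12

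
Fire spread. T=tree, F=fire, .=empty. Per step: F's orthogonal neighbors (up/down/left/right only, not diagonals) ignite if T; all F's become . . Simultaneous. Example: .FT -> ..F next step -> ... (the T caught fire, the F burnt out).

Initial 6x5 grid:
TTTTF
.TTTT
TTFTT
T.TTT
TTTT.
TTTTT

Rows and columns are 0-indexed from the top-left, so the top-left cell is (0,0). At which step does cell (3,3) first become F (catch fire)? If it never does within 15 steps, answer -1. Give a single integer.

Step 1: cell (3,3)='T' (+6 fires, +2 burnt)
Step 2: cell (3,3)='F' (+7 fires, +6 burnt)
  -> target ignites at step 2
Step 3: cell (3,3)='.' (+6 fires, +7 burnt)
Step 4: cell (3,3)='.' (+4 fires, +6 burnt)
Step 5: cell (3,3)='.' (+2 fires, +4 burnt)
Step 6: cell (3,3)='.' (+0 fires, +2 burnt)
  fire out at step 6

2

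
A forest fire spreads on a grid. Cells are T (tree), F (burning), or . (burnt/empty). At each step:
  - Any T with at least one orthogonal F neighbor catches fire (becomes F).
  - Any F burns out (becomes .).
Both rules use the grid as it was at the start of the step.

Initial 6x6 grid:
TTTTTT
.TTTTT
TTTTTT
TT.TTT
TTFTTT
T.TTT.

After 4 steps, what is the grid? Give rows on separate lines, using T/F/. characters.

Step 1: 3 trees catch fire, 1 burn out
  TTTTTT
  .TTTTT
  TTTTTT
  TT.TTT
  TF.FTT
  T.FTT.
Step 2: 5 trees catch fire, 3 burn out
  TTTTTT
  .TTTTT
  TTTTTT
  TF.FTT
  F...FT
  T..FT.
Step 3: 7 trees catch fire, 5 burn out
  TTTTTT
  .TTTTT
  TFTFTT
  F...FT
  .....F
  F...F.
Step 4: 6 trees catch fire, 7 burn out
  TTTTTT
  .FTFTT
  F.F.FT
  .....F
  ......
  ......

TTTTTT
.FTFTT
F.F.FT
.....F
......
......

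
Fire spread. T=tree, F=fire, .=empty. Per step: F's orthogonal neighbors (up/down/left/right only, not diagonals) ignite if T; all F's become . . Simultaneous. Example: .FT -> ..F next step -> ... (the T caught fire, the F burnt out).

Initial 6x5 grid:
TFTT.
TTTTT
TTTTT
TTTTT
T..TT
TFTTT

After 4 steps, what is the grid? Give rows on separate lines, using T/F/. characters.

Step 1: 5 trees catch fire, 2 burn out
  F.FT.
  TFTTT
  TTTTT
  TTTTT
  T..TT
  F.FTT
Step 2: 6 trees catch fire, 5 burn out
  ...F.
  F.FTT
  TFTTT
  TTTTT
  F..TT
  ...FT
Step 3: 7 trees catch fire, 6 burn out
  .....
  ...FT
  F.FTT
  FFTTT
  ...FT
  ....F
Step 4: 5 trees catch fire, 7 burn out
  .....
  ....F
  ...FT
  ..FFT
  ....F
  .....

.....
....F
...FT
..FFT
....F
.....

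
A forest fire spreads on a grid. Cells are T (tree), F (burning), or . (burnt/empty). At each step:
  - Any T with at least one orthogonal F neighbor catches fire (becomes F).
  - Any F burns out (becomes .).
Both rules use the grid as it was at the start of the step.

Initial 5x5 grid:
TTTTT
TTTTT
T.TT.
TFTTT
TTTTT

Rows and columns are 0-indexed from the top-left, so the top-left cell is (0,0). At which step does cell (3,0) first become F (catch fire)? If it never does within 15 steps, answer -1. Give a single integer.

Step 1: cell (3,0)='F' (+3 fires, +1 burnt)
  -> target ignites at step 1
Step 2: cell (3,0)='.' (+5 fires, +3 burnt)
Step 3: cell (3,0)='.' (+5 fires, +5 burnt)
Step 4: cell (3,0)='.' (+5 fires, +5 burnt)
Step 5: cell (3,0)='.' (+3 fires, +5 burnt)
Step 6: cell (3,0)='.' (+1 fires, +3 burnt)
Step 7: cell (3,0)='.' (+0 fires, +1 burnt)
  fire out at step 7

1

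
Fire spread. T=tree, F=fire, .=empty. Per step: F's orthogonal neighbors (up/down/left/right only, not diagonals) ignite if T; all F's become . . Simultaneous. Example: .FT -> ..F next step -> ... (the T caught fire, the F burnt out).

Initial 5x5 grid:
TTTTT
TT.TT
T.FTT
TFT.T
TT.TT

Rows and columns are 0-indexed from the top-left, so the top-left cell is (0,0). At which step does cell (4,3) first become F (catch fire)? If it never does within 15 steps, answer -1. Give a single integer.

Step 1: cell (4,3)='T' (+4 fires, +2 burnt)
Step 2: cell (4,3)='T' (+4 fires, +4 burnt)
Step 3: cell (4,3)='T' (+4 fires, +4 burnt)
Step 4: cell (4,3)='T' (+5 fires, +4 burnt)
Step 5: cell (4,3)='F' (+2 fires, +5 burnt)
  -> target ignites at step 5
Step 6: cell (4,3)='.' (+0 fires, +2 burnt)
  fire out at step 6

5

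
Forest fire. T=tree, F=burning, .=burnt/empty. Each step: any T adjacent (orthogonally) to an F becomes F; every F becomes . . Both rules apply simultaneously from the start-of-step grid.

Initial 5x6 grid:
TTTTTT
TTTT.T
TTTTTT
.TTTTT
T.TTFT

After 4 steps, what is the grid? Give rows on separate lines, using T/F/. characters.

Step 1: 3 trees catch fire, 1 burn out
  TTTTTT
  TTTT.T
  TTTTTT
  .TTTFT
  T.TF.F
Step 2: 4 trees catch fire, 3 burn out
  TTTTTT
  TTTT.T
  TTTTFT
  .TTF.F
  T.F...
Step 3: 3 trees catch fire, 4 burn out
  TTTTTT
  TTTT.T
  TTTF.F
  .TF...
  T.....
Step 4: 4 trees catch fire, 3 burn out
  TTTTTT
  TTTF.F
  TTF...
  .F....
  T.....

TTTTTT
TTTF.F
TTF...
.F....
T.....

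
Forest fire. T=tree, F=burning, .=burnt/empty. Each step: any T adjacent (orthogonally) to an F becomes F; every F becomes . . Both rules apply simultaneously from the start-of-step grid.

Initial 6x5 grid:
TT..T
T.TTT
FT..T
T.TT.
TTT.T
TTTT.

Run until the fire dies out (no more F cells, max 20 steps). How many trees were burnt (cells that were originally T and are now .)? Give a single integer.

Step 1: +3 fires, +1 burnt (F count now 3)
Step 2: +2 fires, +3 burnt (F count now 2)
Step 3: +3 fires, +2 burnt (F count now 3)
Step 4: +2 fires, +3 burnt (F count now 2)
Step 5: +2 fires, +2 burnt (F count now 2)
Step 6: +2 fires, +2 burnt (F count now 2)
Step 7: +0 fires, +2 burnt (F count now 0)
Fire out after step 7
Initially T: 20, now '.': 24
Total burnt (originally-T cells now '.'): 14

Answer: 14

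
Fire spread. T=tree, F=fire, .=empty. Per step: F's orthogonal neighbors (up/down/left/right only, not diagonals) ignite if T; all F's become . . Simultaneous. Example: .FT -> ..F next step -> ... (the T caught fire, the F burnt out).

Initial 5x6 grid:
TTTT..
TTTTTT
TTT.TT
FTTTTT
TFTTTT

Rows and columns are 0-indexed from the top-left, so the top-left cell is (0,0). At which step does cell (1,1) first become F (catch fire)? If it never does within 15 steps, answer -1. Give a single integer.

Step 1: cell (1,1)='T' (+4 fires, +2 burnt)
Step 2: cell (1,1)='T' (+4 fires, +4 burnt)
Step 3: cell (1,1)='F' (+5 fires, +4 burnt)
  -> target ignites at step 3
Step 4: cell (1,1)='.' (+4 fires, +5 burnt)
Step 5: cell (1,1)='.' (+4 fires, +4 burnt)
Step 6: cell (1,1)='.' (+3 fires, +4 burnt)
Step 7: cell (1,1)='.' (+1 fires, +3 burnt)
Step 8: cell (1,1)='.' (+0 fires, +1 burnt)
  fire out at step 8

3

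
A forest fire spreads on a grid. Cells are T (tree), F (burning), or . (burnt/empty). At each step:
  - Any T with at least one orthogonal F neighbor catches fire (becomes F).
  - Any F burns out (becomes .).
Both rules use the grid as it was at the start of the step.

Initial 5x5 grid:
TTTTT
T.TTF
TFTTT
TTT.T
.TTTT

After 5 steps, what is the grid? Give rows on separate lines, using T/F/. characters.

Step 1: 6 trees catch fire, 2 burn out
  TTTTF
  T.TF.
  F.FTF
  TFT.T
  .TTTT
Step 2: 8 trees catch fire, 6 burn out
  TTTF.
  F.F..
  ...F.
  F.F.F
  .FTTT
Step 3: 4 trees catch fire, 8 burn out
  FTF..
  .....
  .....
  .....
  ..FTF
Step 4: 2 trees catch fire, 4 burn out
  .F...
  .....
  .....
  .....
  ...F.
Step 5: 0 trees catch fire, 2 burn out
  .....
  .....
  .....
  .....
  .....

.....
.....
.....
.....
.....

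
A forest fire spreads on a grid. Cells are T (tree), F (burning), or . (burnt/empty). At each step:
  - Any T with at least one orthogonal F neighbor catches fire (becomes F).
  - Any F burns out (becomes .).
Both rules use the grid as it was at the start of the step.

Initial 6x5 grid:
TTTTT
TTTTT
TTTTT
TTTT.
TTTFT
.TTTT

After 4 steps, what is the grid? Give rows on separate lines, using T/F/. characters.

Step 1: 4 trees catch fire, 1 burn out
  TTTTT
  TTTTT
  TTTTT
  TTTF.
  TTF.F
  .TTFT
Step 2: 5 trees catch fire, 4 burn out
  TTTTT
  TTTTT
  TTTFT
  TTF..
  TF...
  .TF.F
Step 3: 6 trees catch fire, 5 burn out
  TTTTT
  TTTFT
  TTF.F
  TF...
  F....
  .F...
Step 4: 5 trees catch fire, 6 burn out
  TTTFT
  TTF.F
  TF...
  F....
  .....
  .....

TTTFT
TTF.F
TF...
F....
.....
.....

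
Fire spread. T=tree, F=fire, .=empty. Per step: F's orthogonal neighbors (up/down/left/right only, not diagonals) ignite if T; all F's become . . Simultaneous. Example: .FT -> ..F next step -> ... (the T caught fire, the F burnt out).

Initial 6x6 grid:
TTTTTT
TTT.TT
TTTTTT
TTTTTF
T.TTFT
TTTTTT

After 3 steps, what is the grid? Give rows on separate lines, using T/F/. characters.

Step 1: 5 trees catch fire, 2 burn out
  TTTTTT
  TTT.TT
  TTTTTF
  TTTTF.
  T.TF.F
  TTTTFT
Step 2: 6 trees catch fire, 5 burn out
  TTTTTT
  TTT.TF
  TTTTF.
  TTTF..
  T.F...
  TTTF.F
Step 3: 5 trees catch fire, 6 burn out
  TTTTTF
  TTT.F.
  TTTF..
  TTF...
  T.....
  TTF...

TTTTTF
TTT.F.
TTTF..
TTF...
T.....
TTF...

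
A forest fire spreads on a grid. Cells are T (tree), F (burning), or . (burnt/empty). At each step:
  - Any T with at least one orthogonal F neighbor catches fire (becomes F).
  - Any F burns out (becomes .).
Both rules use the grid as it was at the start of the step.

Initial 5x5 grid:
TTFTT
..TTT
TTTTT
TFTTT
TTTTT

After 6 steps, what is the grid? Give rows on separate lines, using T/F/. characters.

Step 1: 7 trees catch fire, 2 burn out
  TF.FT
  ..FTT
  TFTTT
  F.FTT
  TFTTT
Step 2: 8 trees catch fire, 7 burn out
  F...F
  ...FT
  F.FTT
  ...FT
  F.FTT
Step 3: 4 trees catch fire, 8 burn out
  .....
  ....F
  ...FT
  ....F
  ...FT
Step 4: 2 trees catch fire, 4 burn out
  .....
  .....
  ....F
  .....
  ....F
Step 5: 0 trees catch fire, 2 burn out
  .....
  .....
  .....
  .....
  .....
Step 6: 0 trees catch fire, 0 burn out
  .....
  .....
  .....
  .....
  .....

.....
.....
.....
.....
.....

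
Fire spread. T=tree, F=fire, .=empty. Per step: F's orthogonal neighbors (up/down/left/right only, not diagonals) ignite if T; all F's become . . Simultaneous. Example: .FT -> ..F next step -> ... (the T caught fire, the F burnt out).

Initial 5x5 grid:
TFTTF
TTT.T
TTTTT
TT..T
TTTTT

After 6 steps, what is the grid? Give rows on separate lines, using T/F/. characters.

Step 1: 5 trees catch fire, 2 burn out
  F.FF.
  TFT.F
  TTTTT
  TT..T
  TTTTT
Step 2: 4 trees catch fire, 5 burn out
  .....
  F.F..
  TFTTF
  TT..T
  TTTTT
Step 3: 5 trees catch fire, 4 burn out
  .....
  .....
  F.FF.
  TF..F
  TTTTT
Step 4: 3 trees catch fire, 5 burn out
  .....
  .....
  .....
  F....
  TFTTF
Step 5: 3 trees catch fire, 3 burn out
  .....
  .....
  .....
  .....
  F.FF.
Step 6: 0 trees catch fire, 3 burn out
  .....
  .....
  .....
  .....
  .....

.....
.....
.....
.....
.....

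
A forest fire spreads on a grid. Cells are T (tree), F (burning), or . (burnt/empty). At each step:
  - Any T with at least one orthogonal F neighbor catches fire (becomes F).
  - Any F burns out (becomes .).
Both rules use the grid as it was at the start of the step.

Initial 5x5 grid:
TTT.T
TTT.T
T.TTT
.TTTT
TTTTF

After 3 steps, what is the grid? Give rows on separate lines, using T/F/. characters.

Step 1: 2 trees catch fire, 1 burn out
  TTT.T
  TTT.T
  T.TTT
  .TTTF
  TTTF.
Step 2: 3 trees catch fire, 2 burn out
  TTT.T
  TTT.T
  T.TTF
  .TTF.
  TTF..
Step 3: 4 trees catch fire, 3 burn out
  TTT.T
  TTT.F
  T.TF.
  .TF..
  TF...

TTT.T
TTT.F
T.TF.
.TF..
TF...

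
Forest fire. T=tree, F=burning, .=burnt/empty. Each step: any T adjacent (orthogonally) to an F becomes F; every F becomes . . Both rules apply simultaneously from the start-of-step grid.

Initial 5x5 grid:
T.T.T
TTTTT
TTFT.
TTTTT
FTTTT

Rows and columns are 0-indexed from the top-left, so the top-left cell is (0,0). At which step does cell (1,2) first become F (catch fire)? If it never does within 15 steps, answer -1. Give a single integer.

Step 1: cell (1,2)='F' (+6 fires, +2 burnt)
  -> target ignites at step 1
Step 2: cell (1,2)='.' (+7 fires, +6 burnt)
Step 3: cell (1,2)='.' (+4 fires, +7 burnt)
Step 4: cell (1,2)='.' (+3 fires, +4 burnt)
Step 5: cell (1,2)='.' (+0 fires, +3 burnt)
  fire out at step 5

1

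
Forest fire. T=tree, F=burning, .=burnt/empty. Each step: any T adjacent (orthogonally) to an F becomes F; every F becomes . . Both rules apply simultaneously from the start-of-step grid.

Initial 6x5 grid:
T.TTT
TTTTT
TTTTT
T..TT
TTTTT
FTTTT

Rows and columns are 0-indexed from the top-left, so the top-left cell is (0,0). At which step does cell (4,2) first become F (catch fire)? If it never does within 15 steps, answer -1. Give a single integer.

Step 1: cell (4,2)='T' (+2 fires, +1 burnt)
Step 2: cell (4,2)='T' (+3 fires, +2 burnt)
Step 3: cell (4,2)='F' (+3 fires, +3 burnt)
  -> target ignites at step 3
Step 4: cell (4,2)='.' (+4 fires, +3 burnt)
Step 5: cell (4,2)='.' (+5 fires, +4 burnt)
Step 6: cell (4,2)='.' (+3 fires, +5 burnt)
Step 7: cell (4,2)='.' (+3 fires, +3 burnt)
Step 8: cell (4,2)='.' (+2 fires, +3 burnt)
Step 9: cell (4,2)='.' (+1 fires, +2 burnt)
Step 10: cell (4,2)='.' (+0 fires, +1 burnt)
  fire out at step 10

3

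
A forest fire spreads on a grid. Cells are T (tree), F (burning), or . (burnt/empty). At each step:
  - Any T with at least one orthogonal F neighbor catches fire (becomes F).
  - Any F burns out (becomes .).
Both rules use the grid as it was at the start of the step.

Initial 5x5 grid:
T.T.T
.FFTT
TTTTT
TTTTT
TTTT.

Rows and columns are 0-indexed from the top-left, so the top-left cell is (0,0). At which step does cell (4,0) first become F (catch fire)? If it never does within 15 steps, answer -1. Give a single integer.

Step 1: cell (4,0)='T' (+4 fires, +2 burnt)
Step 2: cell (4,0)='T' (+5 fires, +4 burnt)
Step 3: cell (4,0)='T' (+6 fires, +5 burnt)
Step 4: cell (4,0)='F' (+3 fires, +6 burnt)
  -> target ignites at step 4
Step 5: cell (4,0)='.' (+0 fires, +3 burnt)
  fire out at step 5

4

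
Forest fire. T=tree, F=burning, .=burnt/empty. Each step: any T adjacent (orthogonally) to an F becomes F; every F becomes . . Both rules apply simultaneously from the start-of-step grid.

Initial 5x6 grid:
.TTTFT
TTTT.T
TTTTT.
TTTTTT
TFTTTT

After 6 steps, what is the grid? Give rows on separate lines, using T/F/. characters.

Step 1: 5 trees catch fire, 2 burn out
  .TTF.F
  TTTT.T
  TTTTT.
  TFTTTT
  F.FTTT
Step 2: 7 trees catch fire, 5 burn out
  .TF...
  TTTF.F
  TFTTT.
  F.FTTT
  ...FTT
Step 3: 8 trees catch fire, 7 burn out
  .F....
  TFF...
  F.FFT.
  ...FTT
  ....FT
Step 4: 4 trees catch fire, 8 burn out
  ......
  F.....
  ....F.
  ....FT
  .....F
Step 5: 1 trees catch fire, 4 burn out
  ......
  ......
  ......
  .....F
  ......
Step 6: 0 trees catch fire, 1 burn out
  ......
  ......
  ......
  ......
  ......

......
......
......
......
......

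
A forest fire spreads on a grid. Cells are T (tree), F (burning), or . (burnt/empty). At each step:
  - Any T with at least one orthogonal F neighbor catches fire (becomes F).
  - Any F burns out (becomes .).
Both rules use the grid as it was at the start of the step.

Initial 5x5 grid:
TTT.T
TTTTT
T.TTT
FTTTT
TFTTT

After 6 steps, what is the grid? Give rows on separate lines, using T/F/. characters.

Step 1: 4 trees catch fire, 2 burn out
  TTT.T
  TTTTT
  F.TTT
  .FTTT
  F.FTT
Step 2: 3 trees catch fire, 4 burn out
  TTT.T
  FTTTT
  ..TTT
  ..FTT
  ...FT
Step 3: 5 trees catch fire, 3 burn out
  FTT.T
  .FTTT
  ..FTT
  ...FT
  ....F
Step 4: 4 trees catch fire, 5 burn out
  .FT.T
  ..FTT
  ...FT
  ....F
  .....
Step 5: 3 trees catch fire, 4 burn out
  ..F.T
  ...FT
  ....F
  .....
  .....
Step 6: 1 trees catch fire, 3 burn out
  ....T
  ....F
  .....
  .....
  .....

....T
....F
.....
.....
.....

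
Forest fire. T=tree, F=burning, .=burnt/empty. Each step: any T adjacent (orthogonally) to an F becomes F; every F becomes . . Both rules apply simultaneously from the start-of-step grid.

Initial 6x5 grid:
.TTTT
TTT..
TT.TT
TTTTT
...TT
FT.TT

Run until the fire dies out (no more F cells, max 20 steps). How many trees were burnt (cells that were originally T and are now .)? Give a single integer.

Step 1: +1 fires, +1 burnt (F count now 1)
Step 2: +0 fires, +1 burnt (F count now 0)
Fire out after step 2
Initially T: 21, now '.': 10
Total burnt (originally-T cells now '.'): 1

Answer: 1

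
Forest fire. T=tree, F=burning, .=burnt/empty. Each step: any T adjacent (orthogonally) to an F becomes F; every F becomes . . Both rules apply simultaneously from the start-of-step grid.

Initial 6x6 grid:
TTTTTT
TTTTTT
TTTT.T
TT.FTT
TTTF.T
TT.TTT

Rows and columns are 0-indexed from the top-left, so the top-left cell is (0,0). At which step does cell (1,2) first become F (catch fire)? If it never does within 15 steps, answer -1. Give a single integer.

Step 1: cell (1,2)='T' (+4 fires, +2 burnt)
Step 2: cell (1,2)='T' (+5 fires, +4 burnt)
Step 3: cell (1,2)='F' (+10 fires, +5 burnt)
  -> target ignites at step 3
Step 4: cell (1,2)='.' (+7 fires, +10 burnt)
Step 5: cell (1,2)='.' (+3 fires, +7 burnt)
Step 6: cell (1,2)='.' (+1 fires, +3 burnt)
Step 7: cell (1,2)='.' (+0 fires, +1 burnt)
  fire out at step 7

3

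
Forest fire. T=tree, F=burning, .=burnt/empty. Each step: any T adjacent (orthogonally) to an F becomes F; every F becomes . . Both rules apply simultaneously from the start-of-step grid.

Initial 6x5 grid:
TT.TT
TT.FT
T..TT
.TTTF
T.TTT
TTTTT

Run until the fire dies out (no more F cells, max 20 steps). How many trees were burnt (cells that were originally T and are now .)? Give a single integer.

Answer: 17

Derivation:
Step 1: +6 fires, +2 burnt (F count now 6)
Step 2: +4 fires, +6 burnt (F count now 4)
Step 3: +3 fires, +4 burnt (F count now 3)
Step 4: +1 fires, +3 burnt (F count now 1)
Step 5: +1 fires, +1 burnt (F count now 1)
Step 6: +1 fires, +1 burnt (F count now 1)
Step 7: +1 fires, +1 burnt (F count now 1)
Step 8: +0 fires, +1 burnt (F count now 0)
Fire out after step 8
Initially T: 22, now '.': 25
Total burnt (originally-T cells now '.'): 17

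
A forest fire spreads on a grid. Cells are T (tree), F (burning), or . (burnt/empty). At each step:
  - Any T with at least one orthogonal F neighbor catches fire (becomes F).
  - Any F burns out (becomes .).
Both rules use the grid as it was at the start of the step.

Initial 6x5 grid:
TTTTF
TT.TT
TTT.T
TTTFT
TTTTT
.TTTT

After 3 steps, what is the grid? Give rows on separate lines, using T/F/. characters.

Step 1: 5 trees catch fire, 2 burn out
  TTTF.
  TT.TF
  TTT.T
  TTF.F
  TTTFT
  .TTTT
Step 2: 8 trees catch fire, 5 burn out
  TTF..
  TT.F.
  TTF.F
  TF...
  TTF.F
  .TTFT
Step 3: 6 trees catch fire, 8 burn out
  TF...
  TT...
  TF...
  F....
  TF...
  .TF.F

TF...
TT...
TF...
F....
TF...
.TF.F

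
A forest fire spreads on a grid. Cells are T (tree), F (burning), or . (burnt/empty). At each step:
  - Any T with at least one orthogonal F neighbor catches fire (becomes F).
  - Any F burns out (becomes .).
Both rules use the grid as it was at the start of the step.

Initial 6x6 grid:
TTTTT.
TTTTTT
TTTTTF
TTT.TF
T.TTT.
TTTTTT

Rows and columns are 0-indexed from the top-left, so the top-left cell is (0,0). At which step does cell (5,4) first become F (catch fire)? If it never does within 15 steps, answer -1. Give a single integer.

Step 1: cell (5,4)='T' (+3 fires, +2 burnt)
Step 2: cell (5,4)='T' (+3 fires, +3 burnt)
Step 3: cell (5,4)='F' (+5 fires, +3 burnt)
  -> target ignites at step 3
Step 4: cell (5,4)='.' (+7 fires, +5 burnt)
Step 5: cell (5,4)='.' (+5 fires, +7 burnt)
Step 6: cell (5,4)='.' (+4 fires, +5 burnt)
Step 7: cell (5,4)='.' (+3 fires, +4 burnt)
Step 8: cell (5,4)='.' (+0 fires, +3 burnt)
  fire out at step 8

3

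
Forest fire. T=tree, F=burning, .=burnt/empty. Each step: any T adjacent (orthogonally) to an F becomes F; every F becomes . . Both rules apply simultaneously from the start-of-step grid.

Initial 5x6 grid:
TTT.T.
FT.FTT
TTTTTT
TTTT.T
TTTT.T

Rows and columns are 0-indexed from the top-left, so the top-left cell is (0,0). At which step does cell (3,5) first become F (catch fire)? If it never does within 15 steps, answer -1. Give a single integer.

Step 1: cell (3,5)='T' (+5 fires, +2 burnt)
Step 2: cell (3,5)='T' (+8 fires, +5 burnt)
Step 3: cell (3,5)='T' (+6 fires, +8 burnt)
Step 4: cell (3,5)='F' (+3 fires, +6 burnt)
  -> target ignites at step 4
Step 5: cell (3,5)='.' (+1 fires, +3 burnt)
Step 6: cell (3,5)='.' (+0 fires, +1 burnt)
  fire out at step 6

4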